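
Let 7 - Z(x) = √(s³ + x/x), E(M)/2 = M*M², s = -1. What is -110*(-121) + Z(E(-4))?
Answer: 13317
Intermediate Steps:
E(M) = 2*M³ (E(M) = 2*(M*M²) = 2*M³)
Z(x) = 7 (Z(x) = 7 - √((-1)³ + x/x) = 7 - √(-1 + 1) = 7 - √0 = 7 - 1*0 = 7 + 0 = 7)
-110*(-121) + Z(E(-4)) = -110*(-121) + 7 = 13310 + 7 = 13317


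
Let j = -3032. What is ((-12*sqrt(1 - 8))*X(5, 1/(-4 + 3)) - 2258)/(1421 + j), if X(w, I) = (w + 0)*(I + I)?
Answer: 2258/1611 - 40*I*sqrt(7)/537 ≈ 1.4016 - 0.19708*I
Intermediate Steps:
X(w, I) = 2*I*w (X(w, I) = w*(2*I) = 2*I*w)
((-12*sqrt(1 - 8))*X(5, 1/(-4 + 3)) - 2258)/(1421 + j) = ((-12*sqrt(1 - 8))*(2*5/(-4 + 3)) - 2258)/(1421 - 3032) = ((-12*I*sqrt(7))*(2*5/(-1)) - 2258)/(-1611) = ((-12*I*sqrt(7))*(2*(-1)*5) - 2258)*(-1/1611) = (-12*I*sqrt(7)*(-10) - 2258)*(-1/1611) = (120*I*sqrt(7) - 2258)*(-1/1611) = (-2258 + 120*I*sqrt(7))*(-1/1611) = 2258/1611 - 40*I*sqrt(7)/537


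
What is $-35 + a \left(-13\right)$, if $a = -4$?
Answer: $17$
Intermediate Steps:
$-35 + a \left(-13\right) = -35 - -52 = -35 + 52 = 17$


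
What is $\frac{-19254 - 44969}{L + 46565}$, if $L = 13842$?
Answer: $- \frac{64223}{60407} \approx -1.0632$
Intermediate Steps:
$\frac{-19254 - 44969}{L + 46565} = \frac{-19254 - 44969}{13842 + 46565} = - \frac{64223}{60407}$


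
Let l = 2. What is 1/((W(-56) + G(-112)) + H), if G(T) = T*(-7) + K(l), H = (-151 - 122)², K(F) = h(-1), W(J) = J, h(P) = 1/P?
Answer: 1/75256 ≈ 1.3288e-5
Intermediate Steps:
h(P) = 1/P
K(F) = -1 (K(F) = 1/(-1) = -1)
H = 74529 (H = (-273)² = 74529)
G(T) = -1 - 7*T (G(T) = T*(-7) - 1 = -7*T - 1 = -1 - 7*T)
1/((W(-56) + G(-112)) + H) = 1/((-56 + (-1 - 7*(-112))) + 74529) = 1/((-56 + (-1 + 784)) + 74529) = 1/((-56 + 783) + 74529) = 1/(727 + 74529) = 1/75256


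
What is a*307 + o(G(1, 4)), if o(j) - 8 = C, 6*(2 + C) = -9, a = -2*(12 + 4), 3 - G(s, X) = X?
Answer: -19639/2 ≈ -9819.5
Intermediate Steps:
G(s, X) = 3 - X
a = -32 (a = -2*16 = -32)
C = -7/2 (C = -2 + (⅙)*(-9) = -2 - 3/2 = -7/2 ≈ -3.5000)
o(j) = 9/2 (o(j) = 8 - 7/2 = 9/2)
a*307 + o(G(1, 4)) = -32*307 + 9/2 = -9824 + 9/2 = -19639/2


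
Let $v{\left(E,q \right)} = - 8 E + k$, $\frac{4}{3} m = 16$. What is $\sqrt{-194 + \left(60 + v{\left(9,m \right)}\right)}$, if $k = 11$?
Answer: $i \sqrt{195} \approx 13.964 i$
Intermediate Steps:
$m = 12$ ($m = \frac{3}{4} \cdot 16 = 12$)
$v{\left(E,q \right)} = 11 - 8 E$ ($v{\left(E,q \right)} = - 8 E + 11 = 11 - 8 E$)
$\sqrt{-194 + \left(60 + v{\left(9,m \right)}\right)} = \sqrt{-194 + \left(60 + \left(11 - 72\right)\right)} = \sqrt{-194 + \left(60 - 61\right)} = \sqrt{-194 - 1} = \sqrt{-195} = i \sqrt{195}$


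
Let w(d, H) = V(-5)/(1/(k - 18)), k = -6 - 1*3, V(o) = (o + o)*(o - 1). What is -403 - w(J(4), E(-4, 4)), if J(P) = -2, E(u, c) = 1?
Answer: 1217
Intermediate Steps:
V(o) = 2*o*(-1 + o) (V(o) = (2*o)*(-1 + o) = 2*o*(-1 + o))
k = -9 (k = -6 - 3 = -9)
w(d, H) = -1620 (w(d, H) = (2*(-5)*(-1 - 5))/(1/(-9 - 18)) = (2*(-5)*(-6))/(1/(-27)) = 60/(-1/27) = 60*(-27) = -1620)
-403 - w(J(4), E(-4, 4)) = -403 - 1*(-1620) = -403 + 1620 = 1217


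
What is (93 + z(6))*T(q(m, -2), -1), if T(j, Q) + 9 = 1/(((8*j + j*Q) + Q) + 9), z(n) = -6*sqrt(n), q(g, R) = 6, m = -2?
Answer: -41757/50 + 1347*sqrt(6)/25 ≈ -703.16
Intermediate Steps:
T(j, Q) = -9 + 1/(9 + Q + 8*j + Q*j) (T(j, Q) = -9 + 1/(((8*j + j*Q) + Q) + 9) = -9 + 1/(((8*j + Q*j) + Q) + 9) = -9 + 1/((Q + 8*j + Q*j) + 9) = -9 + 1/(9 + Q + 8*j + Q*j))
(93 + z(6))*T(q(m, -2), -1) = (93 - 6*sqrt(6))*((-80 - 72*6 - 9*(-1) - 9*(-1)*6)/(9 - 1 + 8*6 - 1*6)) = (93 - 6*sqrt(6))*((-80 - 432 + 9 + 54)/(9 - 1 + 48 - 6)) = (93 - 6*sqrt(6))*(-449/50) = -41757/50 + 1347*sqrt(6)/25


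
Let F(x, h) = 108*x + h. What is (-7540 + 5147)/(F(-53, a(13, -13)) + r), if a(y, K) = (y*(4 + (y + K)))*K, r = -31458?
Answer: 2393/37858 ≈ 0.063210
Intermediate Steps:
a(y, K) = K*y*(4 + K + y) (a(y, K) = (y*(4 + (K + y)))*K = (y*(4 + K + y))*K = K*y*(4 + K + y))
F(x, h) = h + 108*x
(-7540 + 5147)/(F(-53, a(13, -13)) + r) = (-7540 + 5147)/((-13*13*(4 - 13 + 13) + 108*(-53)) - 31458) = -2393/((-13*13*4 - 5724) - 31458) = -2393/((-676 - 5724) - 31458) = -2393/(-6400 - 31458) = -2393/(-37858) = -2393*(-1/37858) = 2393/37858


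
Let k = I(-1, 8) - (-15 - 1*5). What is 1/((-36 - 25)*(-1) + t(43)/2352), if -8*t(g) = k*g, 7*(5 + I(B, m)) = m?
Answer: 131712/8029573 ≈ 0.016403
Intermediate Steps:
I(B, m) = -5 + m/7
k = 113/7 (k = (-5 + (⅐)*8) - (-15 - 1*5) = (-5 + 8/7) - (-15 - 5) = -27/7 - 1*(-20) = -27/7 + 20 = 113/7 ≈ 16.143)
t(g) = -113*g/56
1/((-36 - 25)*(-1) + t(43)/2352) = 1/((-36 - 25)*(-1) - 113/56*43/2352) = 1/(-61*(-1) - 4859/56*1/2352) = 1/(61 - 4859/131712) = 1/(8029573/131712) = 131712/8029573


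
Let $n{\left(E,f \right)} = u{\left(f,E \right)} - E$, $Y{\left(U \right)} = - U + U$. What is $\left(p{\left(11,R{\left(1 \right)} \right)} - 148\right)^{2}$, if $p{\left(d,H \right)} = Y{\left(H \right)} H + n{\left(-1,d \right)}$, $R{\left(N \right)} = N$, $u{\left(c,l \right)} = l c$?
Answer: $24964$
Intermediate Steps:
$u{\left(c,l \right)} = c l$
$Y{\left(U \right)} = 0$
$n{\left(E,f \right)} = - E + E f$ ($n{\left(E,f \right)} = f E - E = E f - E = - E + E f$)
$p{\left(d,H \right)} = 1 - d$ ($p{\left(d,H \right)} = 0 H - \left(-1 + d\right) = 0 - \left(-1 + d\right) = 1 - d$)
$\left(p{\left(11,R{\left(1 \right)} \right)} - 148\right)^{2} = \left(\left(1 - 11\right) - 148\right)^{2} = \left(-10 - 148\right)^{2} = \left(-158\right)^{2} = 24964$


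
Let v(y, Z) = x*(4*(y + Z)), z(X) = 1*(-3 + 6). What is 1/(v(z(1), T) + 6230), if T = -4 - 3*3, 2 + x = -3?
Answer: 1/6430 ≈ 0.00015552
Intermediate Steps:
x = -5 (x = -2 - 3 = -5)
z(X) = 3 (z(X) = 1*3 = 3)
T = -13 (T = -4 - 9 = -13)
v(y, Z) = -20*Z - 20*y (v(y, Z) = -20*(y + Z) = -20*(Z + y) = -5*(4*Z + 4*y) = -20*Z - 20*y)
1/(v(z(1), T) + 6230) = 1/((-20*(-13) - 20*3) + 6230) = 1/((260 - 60) + 6230) = 1/(200 + 6230) = 1/6430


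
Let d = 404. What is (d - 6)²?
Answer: 158404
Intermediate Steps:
(d - 6)² = (404 - 6)² = 398² = 158404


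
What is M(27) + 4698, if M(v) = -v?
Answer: 4671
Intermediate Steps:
M(27) + 4698 = -1*27 + 4698 = -27 + 4698 = 4671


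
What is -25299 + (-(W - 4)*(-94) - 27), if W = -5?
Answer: -26172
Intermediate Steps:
-25299 + (-(W - 4)*(-94) - 27) = -25299 + (-(-5 - 4)*(-94) - 27) = -25299 + (-1*(-9)*(-94) - 27) = -25299 + (9*(-94) - 27) = -25299 + (-846 - 27) = -25299 - 873 = -26172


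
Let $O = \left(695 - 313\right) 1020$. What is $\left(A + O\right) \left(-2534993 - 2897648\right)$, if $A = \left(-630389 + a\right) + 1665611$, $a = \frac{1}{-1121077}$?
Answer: $- \frac{8677992169528631093}{1121077} \approx -7.7408 \cdot 10^{12}$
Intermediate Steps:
$a = - \frac{1}{1121077} \approx -8.92 \cdot 10^{-7}$
$O = 389640$ ($O = 382 \cdot 1020 = 389640$)
$A = \frac{1160563574093}{1121077}$ ($A = \left(-630389 - \frac{1}{1121077}\right) + 1665611 = - \frac{706714608954}{1121077} + 1665611 = \frac{1160563574093}{1121077} \approx 1.0352 \cdot 10^{6}$)
$\left(A + O\right) \left(-2534993 - 2897648\right) = \left(\frac{1160563574093}{1121077} + 389640\right) \left(-2534993 - 2897648\right) = \frac{1597380016373}{1121077} \left(-5432641\right) = - \frac{8677992169528631093}{1121077}$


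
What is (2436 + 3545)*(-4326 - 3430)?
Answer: -46388636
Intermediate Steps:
(2436 + 3545)*(-4326 - 3430) = 5981*(-7756) = -46388636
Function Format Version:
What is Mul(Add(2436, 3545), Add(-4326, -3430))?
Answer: -46388636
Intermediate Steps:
Mul(Add(2436, 3545), Add(-4326, -3430)) = Mul(5981, -7756) = -46388636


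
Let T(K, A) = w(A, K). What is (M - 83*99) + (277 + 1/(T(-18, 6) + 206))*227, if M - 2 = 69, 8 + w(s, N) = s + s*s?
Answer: 13136147/240 ≈ 54734.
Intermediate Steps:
w(s, N) = -8 + s + s² (w(s, N) = -8 + (s + s*s) = -8 + (s + s²) = -8 + s + s²)
T(K, A) = -8 + A + A²
M = 71 (M = 2 + 69 = 71)
(M - 83*99) + (277 + 1/(T(-18, 6) + 206))*227 = (71 - 83*99) + (277 + 1/((-8 + 6 + 6²) + 206))*227 = (71 - 8217) + (277 + 1/((-8 + 6 + 36) + 206))*227 = -8146 + (277 + 1/(34 + 206))*227 = -8146 + (277 + 1/240)*227 = -8146 + (66481/240)*227 = -8146 + 15091187/240 = 13136147/240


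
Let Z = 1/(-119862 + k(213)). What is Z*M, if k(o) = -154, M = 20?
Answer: -5/30004 ≈ -0.00016664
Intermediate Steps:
Z = -1/120016 (Z = 1/(-119862 - 154) = 1/(-120016) = -1/120016 ≈ -8.3322e-6)
Z*M = -1/120016*20 = -5/30004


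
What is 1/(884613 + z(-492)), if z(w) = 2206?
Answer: 1/886819 ≈ 1.1276e-6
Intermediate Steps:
1/(884613 + z(-492)) = 1/(884613 + 2206) = 1/886819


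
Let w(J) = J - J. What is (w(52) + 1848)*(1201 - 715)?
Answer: 898128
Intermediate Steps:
w(J) = 0
(w(52) + 1848)*(1201 - 715) = (0 + 1848)*(1201 - 715) = 1848*486 = 898128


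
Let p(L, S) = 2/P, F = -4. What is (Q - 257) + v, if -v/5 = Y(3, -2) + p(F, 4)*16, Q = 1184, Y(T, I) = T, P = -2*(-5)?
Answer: 896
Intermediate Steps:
P = 10
p(L, S) = ⅕ (p(L, S) = 2/10 = 2*(⅒) = ⅕)
v = -31 (v = -5*(3 + (⅕)*16) = -5*(3 + 16/5) = -5*31/5 = -31)
(Q - 257) + v = (1184 - 257) - 31 = 927 - 31 = 896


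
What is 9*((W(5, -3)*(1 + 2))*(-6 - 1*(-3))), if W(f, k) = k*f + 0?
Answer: 1215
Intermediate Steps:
W(f, k) = f*k (W(f, k) = f*k + 0 = f*k)
9*((W(5, -3)*(1 + 2))*(-6 - 1*(-3))) = 9*(((5*(-3))*(1 + 2))*(-6 - 1*(-3))) = 9*((-15*3)*(-6 + 3)) = 9*(-45*(-3)) = 9*135 = 1215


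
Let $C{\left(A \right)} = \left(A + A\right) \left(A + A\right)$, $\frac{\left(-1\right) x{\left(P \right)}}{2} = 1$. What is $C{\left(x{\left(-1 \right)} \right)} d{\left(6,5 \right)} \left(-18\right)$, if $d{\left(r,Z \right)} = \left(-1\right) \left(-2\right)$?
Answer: $-576$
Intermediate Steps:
$x{\left(P \right)} = -2$ ($x{\left(P \right)} = \left(-2\right) 1 = -2$)
$d{\left(r,Z \right)} = 2$
$C{\left(A \right)} = 4 A^{2}$ ($C{\left(A \right)} = 2 A 2 A = 4 A^{2}$)
$C{\left(x{\left(-1 \right)} \right)} d{\left(6,5 \right)} \left(-18\right) = 4 \left(-2\right)^{2} \cdot 2 \left(-18\right) = 4 \cdot 4 \cdot 2 \left(-18\right) = 16 \cdot 2 \left(-18\right) = 32 \left(-18\right) = -576$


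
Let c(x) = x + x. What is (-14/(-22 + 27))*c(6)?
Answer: -168/5 ≈ -33.600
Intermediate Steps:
c(x) = 2*x
(-14/(-22 + 27))*c(6) = (-14/(-22 + 27))*(2*6) = -14/5*12 = -168/5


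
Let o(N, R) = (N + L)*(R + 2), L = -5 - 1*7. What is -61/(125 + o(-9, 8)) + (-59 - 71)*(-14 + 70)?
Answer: -618739/85 ≈ -7279.3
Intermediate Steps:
L = -12 (L = -5 - 7 = -12)
o(N, R) = (-12 + N)*(2 + R) (o(N, R) = (N - 12)*(R + 2) = (-12 + N)*(2 + R))
-61/(125 + o(-9, 8)) + (-59 - 71)*(-14 + 70) = -61/(125 + (-24 - 12*8 + 2*(-9) - 9*8)) + (-59 - 71)*(-14 + 70) = -61/(125 + (-24 - 96 - 18 - 72)) - 130*56 = -61/(125 - 210) - 7280 = -61/(-85) - 7280 = -61*(-1/85) - 7280 = 61/85 - 7280 = -618739/85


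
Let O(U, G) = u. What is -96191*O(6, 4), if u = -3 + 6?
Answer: -288573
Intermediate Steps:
u = 3
O(U, G) = 3
-96191*O(6, 4) = -96191*3 = -288573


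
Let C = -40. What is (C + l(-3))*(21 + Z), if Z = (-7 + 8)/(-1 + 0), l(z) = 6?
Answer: -680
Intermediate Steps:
Z = -1 (Z = 1/(-1) = 1*(-1) = -1)
(C + l(-3))*(21 + Z) = (-40 + 6)*(21 - 1) = -34*20 = -680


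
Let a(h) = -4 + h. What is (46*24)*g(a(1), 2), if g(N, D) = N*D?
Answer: -6624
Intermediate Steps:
g(N, D) = D*N
(46*24)*g(a(1), 2) = (46*24)*(2*(-4 + 1)) = 1104*(2*(-3)) = 1104*(-6) = -6624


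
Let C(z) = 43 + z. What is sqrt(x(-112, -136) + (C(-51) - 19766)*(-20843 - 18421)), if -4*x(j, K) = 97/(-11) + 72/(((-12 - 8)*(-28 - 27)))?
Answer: sqrt(9394516692077)/110 ≈ 27864.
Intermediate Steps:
x(j, K) = 2407/1100 (x(j, K) = -(97/(-11) + 72/(((-12 - 8)*(-28 - 27))))/4 = -(97*(-1/11) + 72/((-20*(-55))))/4 = -(-97/11 + 72/1100)/4 = -(-97/11 + 72*(1/1100))/4 = -(-97/11 + 18/275)/4 = -1/4*(-2407/275) = 2407/1100)
sqrt(x(-112, -136) + (C(-51) - 19766)*(-20843 - 18421)) = sqrt(2407/1100 + ((43 - 51) - 19766)*(-20843 - 18421)) = sqrt(2407/1100 + (-8 - 19766)*(-39264)) = sqrt(2407/1100 - 19774*(-39264)) = sqrt(2407/1100 + 776406336) = sqrt(854046972007/1100) = sqrt(9394516692077)/110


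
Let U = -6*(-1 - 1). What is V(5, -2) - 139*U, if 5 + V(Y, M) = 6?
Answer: -1667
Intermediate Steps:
V(Y, M) = 1 (V(Y, M) = -5 + 6 = 1)
U = 12 (U = -6*(-2) = 12)
V(5, -2) - 139*U = 1 - 139*12 = 1 - 1668 = -1667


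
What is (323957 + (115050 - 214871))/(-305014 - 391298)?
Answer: -3113/9671 ≈ -0.32189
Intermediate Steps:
(323957 + (115050 - 214871))/(-305014 - 391298) = (323957 - 99821)/(-696312) = 224136*(-1/696312) = -3113/9671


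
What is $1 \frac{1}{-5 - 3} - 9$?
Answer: $- \frac{73}{8} \approx -9.125$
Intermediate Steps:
$1 \frac{1}{-5 - 3} - 9 = 1 \frac{1}{-8} - 9 = 1 \left(- \frac{1}{8}\right) - 9 = - \frac{1}{8} - 9 = - \frac{73}{8}$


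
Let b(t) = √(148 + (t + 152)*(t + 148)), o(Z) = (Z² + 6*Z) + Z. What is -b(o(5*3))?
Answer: -12*√1601 ≈ -480.15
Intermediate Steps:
o(Z) = Z² + 7*Z
b(t) = √(148 + (148 + t)*(152 + t)) (b(t) = √(148 + (152 + t)*(148 + t)) = √(148 + (148 + t)*(152 + t)))
-b(o(5*3)) = -√(22644 + ((5*3)*(7 + 5*3))² + 300*((5*3)*(7 + 5*3))) = -√(22644 + (15*(7 + 15))² + 300*(15*(7 + 15))) = -√(22644 + (15*22)² + 300*(15*22)) = -√(22644 + 330² + 300*330) = -√(22644 + 108900 + 99000) = -√230544 = -12*√1601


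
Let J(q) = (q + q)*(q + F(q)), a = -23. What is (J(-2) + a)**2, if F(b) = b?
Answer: 49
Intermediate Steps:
J(q) = 4*q**2 (J(q) = (q + q)*(q + q) = (2*q)*(2*q) = 4*q**2)
(J(-2) + a)**2 = (4*(-2)**2 - 23)**2 = (4*4 - 23)**2 = (16 - 23)**2 = (-7)**2 = 49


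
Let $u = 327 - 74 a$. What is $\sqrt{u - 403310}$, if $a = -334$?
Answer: $i \sqrt{378267} \approx 615.03 i$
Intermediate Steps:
$u = 25043$ ($u = 327 - -24716 = 327 + 24716 = 25043$)
$\sqrt{u - 403310} = \sqrt{25043 - 403310} = \sqrt{-378267} = i \sqrt{378267}$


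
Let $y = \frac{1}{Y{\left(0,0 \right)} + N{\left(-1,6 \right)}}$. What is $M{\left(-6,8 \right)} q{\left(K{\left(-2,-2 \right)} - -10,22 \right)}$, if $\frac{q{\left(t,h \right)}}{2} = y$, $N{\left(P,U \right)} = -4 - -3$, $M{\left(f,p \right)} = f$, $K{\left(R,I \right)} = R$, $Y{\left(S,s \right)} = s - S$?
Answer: $12$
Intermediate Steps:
$N{\left(P,U \right)} = -1$ ($N{\left(P,U \right)} = -4 + 3 = -1$)
$y = -1$ ($y = \frac{1}{\left(0 - 0\right) - 1} = \frac{1}{\left(0 + 0\right) - 1} = \frac{1}{0 - 1} = \frac{1}{-1} = -1$)
$q{\left(t,h \right)} = -2$ ($q{\left(t,h \right)} = 2 \left(-1\right) = -2$)
$M{\left(-6,8 \right)} q{\left(K{\left(-2,-2 \right)} - -10,22 \right)} = \left(-6\right) \left(-2\right) = 12$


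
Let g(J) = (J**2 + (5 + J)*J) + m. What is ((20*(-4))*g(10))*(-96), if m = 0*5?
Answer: 1920000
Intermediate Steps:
m = 0
g(J) = J**2 + J*(5 + J) (g(J) = (J**2 + (5 + J)*J) + 0 = (J**2 + J*(5 + J)) + 0 = J**2 + J*(5 + J))
((20*(-4))*g(10))*(-96) = ((20*(-4))*(10*(5 + 2*10)))*(-96) = -800*(5 + 20)*(-96) = -800*25*(-96) = -80*250*(-96) = -20000*(-96) = 1920000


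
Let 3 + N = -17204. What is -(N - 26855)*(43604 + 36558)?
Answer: 3532098044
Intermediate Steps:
N = -17207 (N = -3 - 17204 = -17207)
-(N - 26855)*(43604 + 36558) = -(-17207 - 26855)*(43604 + 36558) = -(-44062)*80162 = -1*(-3532098044) = 3532098044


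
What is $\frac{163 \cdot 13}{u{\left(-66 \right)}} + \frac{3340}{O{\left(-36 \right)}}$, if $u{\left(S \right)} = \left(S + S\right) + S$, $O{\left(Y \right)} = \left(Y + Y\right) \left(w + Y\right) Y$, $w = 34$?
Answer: $- \frac{161753}{14256} \approx -11.346$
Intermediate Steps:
$O{\left(Y \right)} = 2 Y^{2} \left(34 + Y\right)$ ($O{\left(Y \right)} = \left(Y + Y\right) \left(34 + Y\right) Y = 2 Y \left(34 + Y\right) Y = 2 Y^{2} \left(34 + Y\right)$)
$u{\left(S \right)} = 3 S$ ($u{\left(S \right)} = 2 S + S = 3 S$)
$\frac{163 \cdot 13}{u{\left(-66 \right)}} + \frac{3340}{O{\left(-36 \right)}} = \frac{163 \cdot 13}{3 \left(-66\right)} + \frac{3340}{2 \left(-36\right)^{2} \left(34 - 36\right)} = \frac{2119}{-198} + \frac{3340}{2 \cdot 1296 \left(-2\right)} = 2119 \left(- \frac{1}{198}\right) + \frac{3340}{-5184} = - \frac{2119}{198} + 3340 \left(- \frac{1}{5184}\right) = - \frac{2119}{198} - \frac{835}{1296} = - \frac{161753}{14256}$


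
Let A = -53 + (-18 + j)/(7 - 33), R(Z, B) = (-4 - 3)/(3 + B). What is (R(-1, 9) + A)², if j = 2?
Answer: 68277169/24336 ≈ 2805.6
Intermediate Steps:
R(Z, B) = -7/(3 + B)
A = -681/13 (A = -53 + (-18 + 2)/(7 - 33) = -53 - 16/(-26) = -53 - 16*(-1/26) = -53 + 8/13 = -681/13 ≈ -52.385)
(R(-1, 9) + A)² = (-7/(3 + 9) - 681/13)² = (-7/12 - 681/13)² = (-8263/156)² = 68277169/24336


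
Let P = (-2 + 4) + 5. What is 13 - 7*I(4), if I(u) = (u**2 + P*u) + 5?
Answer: -330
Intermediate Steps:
P = 7 (P = 2 + 5 = 7)
I(u) = 5 + u**2 + 7*u (I(u) = (u**2 + 7*u) + 5 = 5 + u**2 + 7*u)
13 - 7*I(4) = 13 - 7*(5 + 4**2 + 7*4) = 13 - 7*(5 + 16 + 28) = 13 - 7*49 = 13 - 343 = -330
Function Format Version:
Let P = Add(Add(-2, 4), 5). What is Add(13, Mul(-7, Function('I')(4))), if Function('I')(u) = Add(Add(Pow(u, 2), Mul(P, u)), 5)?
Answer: -330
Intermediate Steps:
P = 7 (P = Add(2, 5) = 7)
Function('I')(u) = Add(5, Pow(u, 2), Mul(7, u)) (Function('I')(u) = Add(Add(Pow(u, 2), Mul(7, u)), 5) = Add(5, Pow(u, 2), Mul(7, u)))
Add(13, Mul(-7, Function('I')(4))) = Add(13, Mul(-7, Add(5, Pow(4, 2), Mul(7, 4)))) = Add(13, Mul(-7, Add(5, 16, 28))) = Add(13, Mul(-7, 49)) = Add(13, -343) = -330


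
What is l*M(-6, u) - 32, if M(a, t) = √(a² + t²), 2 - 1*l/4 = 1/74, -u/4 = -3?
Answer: -32 + 1764*√5/37 ≈ 74.606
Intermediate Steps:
u = 12 (u = -4*(-3) = 12)
l = 294/37 (l = 8 - 4/74 = 8 - 4*1/74 = 8 - 2/37 = 294/37 ≈ 7.9459)
l*M(-6, u) - 32 = 294*√((-6)² + 12²)/37 - 32 = 294*√(36 + 144)/37 - 32 = 294*√180/37 - 32 = 294*(6*√5)/37 - 32 = 1764*√5/37 - 32 = -32 + 1764*√5/37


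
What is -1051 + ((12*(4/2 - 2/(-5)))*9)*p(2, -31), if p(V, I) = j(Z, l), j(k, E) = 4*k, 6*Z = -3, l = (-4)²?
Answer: -7847/5 ≈ -1569.4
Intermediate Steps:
l = 16
Z = -½ (Z = (⅙)*(-3) = -½ ≈ -0.50000)
p(V, I) = -2 (p(V, I) = 4*(-½) = -2)
-1051 + ((12*(4/2 - 2/(-5)))*9)*p(2, -31) = -1051 + ((12*(4/2 - 2/(-5)))*9)*(-2) = -1051 + ((12*(4*(½) - 2*(-⅕)))*9)*(-2) = -1051 + ((12*(2 + ⅖))*9)*(-2) = -1051 + ((12*(12/5))*9)*(-2) = -1051 + ((144/5)*9)*(-2) = -1051 + (1296/5)*(-2) = -1051 - 2592/5 = -7847/5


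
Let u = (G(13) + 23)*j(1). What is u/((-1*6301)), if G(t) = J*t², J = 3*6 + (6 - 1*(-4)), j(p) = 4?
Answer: -19020/6301 ≈ -3.0186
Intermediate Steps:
J = 28 (J = 18 + (6 + 4) = 18 + 10 = 28)
G(t) = 28*t²
u = 19020 (u = (28*13² + 23)*4 = (28*169 + 23)*4 = (4732 + 23)*4 = 4755*4 = 19020)
u/((-1*6301)) = 19020/((-1*6301)) = 19020/(-6301) = 19020*(-1/6301) = -19020/6301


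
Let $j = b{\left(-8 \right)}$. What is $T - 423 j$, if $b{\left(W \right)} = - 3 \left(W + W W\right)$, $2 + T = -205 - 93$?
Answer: $70764$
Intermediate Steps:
$T = -300$ ($T = -2 - 298 = -300$)
$b{\left(W \right)} = - 3 W - 3 W^{2}$ ($b{\left(W \right)} = - 3 \left(W + W^{2}\right) = - 3 W - 3 W^{2}$)
$j = -168$ ($j = \left(-3\right) \left(-8\right) \left(1 - 8\right) = \left(-3\right) \left(-8\right) \left(-7\right) = -168$)
$T - 423 j = -300 - -71064 = -300 + 71064 = 70764$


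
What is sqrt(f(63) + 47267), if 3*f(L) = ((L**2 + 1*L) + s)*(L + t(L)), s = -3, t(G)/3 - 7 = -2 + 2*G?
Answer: 5*sqrt(26387) ≈ 812.20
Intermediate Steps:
t(G) = 15 + 6*G (t(G) = 21 + 3*(-2 + 2*G) = 21 + (-6 + 6*G) = 15 + 6*G)
f(L) = (15 + 7*L)*(-3 + L + L**2)/3 (f(L) = (((L**2 + 1*L) - 3)*(L + (15 + 6*L)))/3 = (((L**2 + L) - 3)*(15 + 7*L))/3 = (((L + L**2) - 3)*(15 + 7*L))/3 = ((-3 + L + L**2)*(15 + 7*L))/3 = ((15 + 7*L)*(-3 + L + L**2))/3 = (15 + 7*L)*(-3 + L + L**2)/3)
sqrt(f(63) + 47267) = sqrt((-15 - 2*63 + (7/3)*63**3 + (22/3)*63**2) + 47267) = sqrt((-15 - 126 + (7/3)*250047 + (22/3)*3969) + 47267) = sqrt((-15 - 126 + 583443 + 29106) + 47267) = sqrt(612408 + 47267) = sqrt(659675) = 5*sqrt(26387)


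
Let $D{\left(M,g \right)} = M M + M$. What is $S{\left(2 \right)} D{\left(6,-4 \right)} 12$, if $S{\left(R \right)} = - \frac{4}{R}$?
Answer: $-1008$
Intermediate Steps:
$D{\left(M,g \right)} = M + M^{2}$ ($D{\left(M,g \right)} = M^{2} + M = M + M^{2}$)
$S{\left(2 \right)} D{\left(6,-4 \right)} 12 = - \frac{4}{2} \cdot 6 \left(1 + 6\right) 12 = \left(-4\right) \frac{1}{2} \cdot 6 \cdot 7 \cdot 12 = \left(-2\right) 42 \cdot 12 = \left(-84\right) 12 = -1008$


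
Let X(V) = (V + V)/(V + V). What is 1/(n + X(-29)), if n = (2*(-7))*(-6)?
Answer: 1/85 ≈ 0.011765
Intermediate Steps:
n = 84 (n = -14*(-6) = 84)
X(V) = 1 (X(V) = (2*V)/((2*V)) = (2*V)*(1/(2*V)) = 1)
1/(n + X(-29)) = 1/(84 + 1) = 1/85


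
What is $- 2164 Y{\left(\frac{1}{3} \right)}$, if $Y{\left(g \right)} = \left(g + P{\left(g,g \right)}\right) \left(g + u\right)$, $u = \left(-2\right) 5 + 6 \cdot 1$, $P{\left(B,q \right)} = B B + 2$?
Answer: $\frac{523688}{27} \approx 19396.0$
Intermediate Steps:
$P{\left(B,q \right)} = 2 + B^{2}$ ($P{\left(B,q \right)} = B^{2} + 2 = 2 + B^{2}$)
$u = -4$ ($u = -10 + 6 = -4$)
$Y{\left(g \right)} = \left(-4 + g\right) \left(2 + g + g^{2}\right)$ ($Y{\left(g \right)} = \left(g + \left(2 + g^{2}\right)\right) \left(g - 4\right) = \left(2 + g + g^{2}\right) \left(-4 + g\right) = \left(-4 + g\right) \left(2 + g + g^{2}\right)$)
$- 2164 Y{\left(\frac{1}{3} \right)} = - 2164 \left(-8 + \left(\frac{1}{3}\right)^{3} - 3 \left(\frac{1}{3}\right)^{2} - \frac{2}{3}\right) = - 2164 \left(-8 + \left(\frac{1}{3}\right)^{3} - \frac{3}{9} - \frac{2}{3}\right) = - 2164 \left(-8 + \frac{1}{27} - \frac{1}{3} - \frac{2}{3}\right) = \left(-2164\right) \left(- \frac{242}{27}\right) = \frac{523688}{27}$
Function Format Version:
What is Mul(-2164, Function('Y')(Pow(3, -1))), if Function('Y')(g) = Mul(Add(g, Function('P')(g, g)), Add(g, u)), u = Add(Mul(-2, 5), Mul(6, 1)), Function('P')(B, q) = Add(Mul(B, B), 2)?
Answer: Rational(523688, 27) ≈ 19396.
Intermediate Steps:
Function('P')(B, q) = Add(2, Pow(B, 2)) (Function('P')(B, q) = Add(Pow(B, 2), 2) = Add(2, Pow(B, 2)))
u = -4 (u = Add(-10, 6) = -4)
Function('Y')(g) = Mul(Add(-4, g), Add(2, g, Pow(g, 2))) (Function('Y')(g) = Mul(Add(g, Add(2, Pow(g, 2))), Add(g, -4)) = Mul(Add(2, g, Pow(g, 2)), Add(-4, g)) = Mul(Add(-4, g), Add(2, g, Pow(g, 2))))
Mul(-2164, Function('Y')(Pow(3, -1))) = Mul(-2164, Add(-8, Pow(Pow(3, -1), 3), Mul(-3, Pow(Pow(3, -1), 2)), Mul(-2, Pow(3, -1)))) = Mul(-2164, Add(-8, Pow(Rational(1, 3), 3), Mul(-3, Pow(Rational(1, 3), 2)), Mul(-2, Rational(1, 3)))) = Mul(-2164, Add(-8, Rational(1, 27), Mul(-3, Rational(1, 9)), Rational(-2, 3))) = Mul(-2164, Add(-8, Rational(1, 27), Rational(-1, 3), Rational(-2, 3))) = Mul(-2164, Rational(-242, 27)) = Rational(523688, 27)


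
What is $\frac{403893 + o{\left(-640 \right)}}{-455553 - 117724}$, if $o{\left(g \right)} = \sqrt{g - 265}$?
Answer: $- \frac{403893}{573277} - \frac{i \sqrt{905}}{573277} \approx -0.70453 - 5.2476 \cdot 10^{-5} i$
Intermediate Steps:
$o{\left(g \right)} = \sqrt{-265 + g}$
$\frac{403893 + o{\left(-640 \right)}}{-455553 - 117724} = \frac{403893 + \sqrt{-265 - 640}}{-455553 - 117724} = \frac{403893 + \sqrt{-905}}{-573277} = \left(403893 + i \sqrt{905}\right) \left(- \frac{1}{573277}\right) = - \frac{403893}{573277} - \frac{i \sqrt{905}}{573277}$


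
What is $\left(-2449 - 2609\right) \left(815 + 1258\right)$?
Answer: $-10485234$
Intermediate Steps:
$\left(-2449 - 2609\right) \left(815 + 1258\right) = \left(-5058\right) 2073 = -10485234$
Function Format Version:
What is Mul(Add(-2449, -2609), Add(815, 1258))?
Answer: -10485234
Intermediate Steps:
Mul(Add(-2449, -2609), Add(815, 1258)) = Mul(-5058, 2073) = -10485234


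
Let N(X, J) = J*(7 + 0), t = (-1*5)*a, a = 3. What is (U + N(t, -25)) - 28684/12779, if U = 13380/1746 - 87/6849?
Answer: -159979369672/943307443 ≈ -169.59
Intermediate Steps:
t = -15 (t = -1*5*3 = -5*3 = -15)
U = 564739/73817 (U = 13380*(1/1746) - 87*1/6849 = 2230/291 - 29/2283 = 564739/73817 ≈ 7.6505)
N(X, J) = 7*J (N(X, J) = J*7 = 7*J)
(U + N(t, -25)) - 28684/12779 = (564739/73817 + 7*(-25)) - 28684/12779 = (564739/73817 - 175) - 28684*1/12779 = -12353236/73817 - 28684/12779 = -159979369672/943307443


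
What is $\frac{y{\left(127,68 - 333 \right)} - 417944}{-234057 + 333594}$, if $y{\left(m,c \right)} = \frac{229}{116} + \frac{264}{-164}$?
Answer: $- \frac{662579977}{157799324} \approx -4.1989$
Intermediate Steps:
$y{\left(m,c \right)} = \frac{1733}{4756}$ ($y{\left(m,c \right)} = 229 \cdot \frac{1}{116} + 264 \left(- \frac{1}{164}\right) = \frac{229}{116} - \frac{66}{41} = \frac{1733}{4756}$)
$\frac{y{\left(127,68 - 333 \right)} - 417944}{-234057 + 333594} = \frac{\frac{1733}{4756} - 417944}{-234057 + 333594} = - \frac{1987739931}{4756 \cdot 99537} = \left(- \frac{1987739931}{4756}\right) \frac{1}{99537} = - \frac{662579977}{157799324}$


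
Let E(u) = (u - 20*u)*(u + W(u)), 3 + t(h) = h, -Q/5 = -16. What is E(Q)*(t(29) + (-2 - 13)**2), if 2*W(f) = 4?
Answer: -31284640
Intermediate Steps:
Q = 80 (Q = -5*(-16) = 80)
W(f) = 2 (W(f) = (1/2)*4 = 2)
t(h) = -3 + h
E(u) = -19*u*(2 + u) (E(u) = (u - 20*u)*(u + 2) = (-19*u)*(2 + u) = -19*u*(2 + u))
E(Q)*(t(29) + (-2 - 13)**2) = (-19*80*(2 + 80))*((-3 + 29) + (-2 - 13)**2) = (-19*80*82)*(26 + (-15)**2) = -124640*(26 + 225) = -124640*251 = -31284640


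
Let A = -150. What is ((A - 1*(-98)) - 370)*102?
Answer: -43044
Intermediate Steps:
((A - 1*(-98)) - 370)*102 = ((-150 - 1*(-98)) - 370)*102 = ((-150 + 98) - 370)*102 = (-52 - 370)*102 = -422*102 = -43044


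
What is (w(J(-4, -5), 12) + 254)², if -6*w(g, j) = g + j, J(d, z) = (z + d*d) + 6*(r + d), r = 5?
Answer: 2235025/36 ≈ 62084.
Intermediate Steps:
J(d, z) = 30 + z + d² + 6*d (J(d, z) = (z + d*d) + 6*(5 + d) = (z + d²) + (30 + 6*d) = 30 + z + d² + 6*d)
w(g, j) = -g/6 - j/6 (w(g, j) = -(g + j)/6 = -g/6 - j/6)
(w(J(-4, -5), 12) + 254)² = ((-(30 - 5 + (-4)² + 6*(-4))/6 - ⅙*12) + 254)² = ((-(30 - 5 + 16 - 24)/6 - 2) + 254)² = ((-⅙*17 - 2) + 254)² = ((-17/6 - 2) + 254)² = (-29/6 + 254)² = (1495/6)² = 2235025/36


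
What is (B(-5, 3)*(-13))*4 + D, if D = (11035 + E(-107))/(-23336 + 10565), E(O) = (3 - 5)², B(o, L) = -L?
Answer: 1981237/12771 ≈ 155.14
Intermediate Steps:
E(O) = 4 (E(O) = (-2)² = 4)
D = -11039/12771 (D = (11035 + 4)/(-23336 + 10565) = 11039/(-12771) = 11039*(-1/12771) = -11039/12771 ≈ -0.86438)
(B(-5, 3)*(-13))*4 + D = (-1*3*(-13))*4 - 11039/12771 = -3*(-13)*4 - 11039/12771 = 39*4 - 11039/12771 = 156 - 11039/12771 = 1981237/12771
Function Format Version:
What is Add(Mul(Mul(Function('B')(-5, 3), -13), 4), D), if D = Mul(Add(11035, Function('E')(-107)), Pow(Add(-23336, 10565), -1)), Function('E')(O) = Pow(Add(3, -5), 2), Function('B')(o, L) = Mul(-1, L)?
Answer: Rational(1981237, 12771) ≈ 155.14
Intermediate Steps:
Function('E')(O) = 4 (Function('E')(O) = Pow(-2, 2) = 4)
D = Rational(-11039, 12771) (D = Mul(Add(11035, 4), Pow(Add(-23336, 10565), -1)) = Mul(11039, Pow(-12771, -1)) = Mul(11039, Rational(-1, 12771)) = Rational(-11039, 12771) ≈ -0.86438)
Add(Mul(Mul(Function('B')(-5, 3), -13), 4), D) = Add(Mul(Mul(Mul(-1, 3), -13), 4), Rational(-11039, 12771)) = Add(Mul(Mul(-3, -13), 4), Rational(-11039, 12771)) = Add(Mul(39, 4), Rational(-11039, 12771)) = Add(156, Rational(-11039, 12771)) = Rational(1981237, 12771)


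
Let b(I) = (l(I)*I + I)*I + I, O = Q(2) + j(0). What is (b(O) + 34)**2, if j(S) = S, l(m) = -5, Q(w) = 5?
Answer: 3721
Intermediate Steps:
O = 5 (O = 5 + 0 = 5)
b(I) = I - 4*I**2 (b(I) = (-5*I + I)*I + I = (-4*I)*I + I = -4*I**2 + I = I - 4*I**2)
(b(O) + 34)**2 = (5*(1 - 4*5) + 34)**2 = (5*(1 - 20) + 34)**2 = (5*(-19) + 34)**2 = (-95 + 34)**2 = (-61)**2 = 3721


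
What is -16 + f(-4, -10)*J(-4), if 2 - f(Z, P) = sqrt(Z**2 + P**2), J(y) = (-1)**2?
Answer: -14 - 2*sqrt(29) ≈ -24.770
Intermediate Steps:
J(y) = 1
f(Z, P) = 2 - sqrt(P**2 + Z**2) (f(Z, P) = 2 - sqrt(Z**2 + P**2) = 2 - sqrt(P**2 + Z**2))
-16 + f(-4, -10)*J(-4) = -16 + (2 - sqrt((-10)**2 + (-4)**2))*1 = -16 + (2 - sqrt(100 + 16))*1 = -16 + (2 - sqrt(116))*1 = -16 + (2 - 2*sqrt(29))*1 = -16 + (2 - 2*sqrt(29)) = -14 - 2*sqrt(29)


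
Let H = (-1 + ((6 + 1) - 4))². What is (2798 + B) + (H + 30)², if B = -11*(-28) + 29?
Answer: 4291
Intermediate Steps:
H = 4 (H = (-1 + (7 - 4))² = (-1 + 3)² = 2² = 4)
B = 337 (B = 308 + 29 = 337)
(2798 + B) + (H + 30)² = (2798 + 337) + (4 + 30)² = 3135 + 34² = 3135 + 1156 = 4291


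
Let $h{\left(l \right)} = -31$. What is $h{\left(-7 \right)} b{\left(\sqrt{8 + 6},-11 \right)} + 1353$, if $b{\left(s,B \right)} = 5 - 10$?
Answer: $1508$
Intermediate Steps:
$b{\left(s,B \right)} = -5$
$h{\left(-7 \right)} b{\left(\sqrt{8 + 6},-11 \right)} + 1353 = \left(-31\right) \left(-5\right) + 1353 = 155 + 1353 = 1508$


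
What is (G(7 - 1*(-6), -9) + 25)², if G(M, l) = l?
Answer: 256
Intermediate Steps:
(G(7 - 1*(-6), -9) + 25)² = (-9 + 25)² = 16² = 256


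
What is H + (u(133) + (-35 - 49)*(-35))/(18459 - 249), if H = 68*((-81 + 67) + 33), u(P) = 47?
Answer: 23530307/18210 ≈ 1292.2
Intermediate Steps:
H = 1292 (H = 68*(-14 + 33) = 68*19 = 1292)
H + (u(133) + (-35 - 49)*(-35))/(18459 - 249) = 1292 + (47 + (-35 - 49)*(-35))/(18459 - 249) = 1292 + (47 - 84*(-35))/18210 = 1292 + (47 + 2940)*(1/18210) = 1292 + 2987*(1/18210) = 1292 + 2987/18210 = 23530307/18210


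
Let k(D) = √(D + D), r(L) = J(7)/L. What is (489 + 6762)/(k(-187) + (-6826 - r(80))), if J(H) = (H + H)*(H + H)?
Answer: -19805236380/18651241361 - 2900400*I*√374/18651241361 ≈ -1.0619 - 0.0030074*I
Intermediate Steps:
J(H) = 4*H² (J(H) = (2*H)*(2*H) = 4*H²)
r(L) = 196/L (r(L) = (4*7²)/L = (4*49)/L = 196/L)
k(D) = √2*√D (k(D) = √(2*D) = √2*√D)
(489 + 6762)/(k(-187) + (-6826 - r(80))) = (489 + 6762)/(√2*√(-187) + (-6826 - 196/80)) = 7251/(√2*(I*√187) + (-6826 - 196/80)) = 7251/(I*√374 + (-6826 - 1*49/20)) = 7251/(I*√374 + (-6826 - 49/20)) = 7251/(I*√374 - 136569/20) = 7251/(-136569/20 + I*√374)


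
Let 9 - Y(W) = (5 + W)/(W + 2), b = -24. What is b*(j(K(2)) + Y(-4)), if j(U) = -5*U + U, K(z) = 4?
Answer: 156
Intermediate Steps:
Y(W) = 9 - (5 + W)/(2 + W) (Y(W) = 9 - (5 + W)/(W + 2) = 9 - (5 + W)/(2 + W))
j(U) = -4*U
b*(j(K(2)) + Y(-4)) = -24*(-4*4 + (13 + 8*(-4))/(2 - 4)) = -24*(-16 + (13 - 32)/(-2)) = -24*(-16 - 1/2*(-19)) = -24*(-16 + 19/2) = -24*(-13/2) = 156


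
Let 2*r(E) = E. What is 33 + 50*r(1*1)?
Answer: 58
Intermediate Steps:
r(E) = E/2
33 + 50*r(1*1) = 33 + 50*((1*1)/2) = 33 + 50*((1/2)*1) = 33 + 50*(1/2) = 33 + 25 = 58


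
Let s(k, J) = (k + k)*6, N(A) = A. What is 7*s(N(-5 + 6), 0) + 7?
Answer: 91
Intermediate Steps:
s(k, J) = 12*k (s(k, J) = (2*k)*6 = 12*k)
7*s(N(-5 + 6), 0) + 7 = 7*(12*(-5 + 6)) + 7 = 7*(12*1) + 7 = 7*12 + 7 = 84 + 7 = 91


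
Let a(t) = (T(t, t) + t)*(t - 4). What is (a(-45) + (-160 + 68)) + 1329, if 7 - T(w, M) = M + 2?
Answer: 992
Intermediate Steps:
T(w, M) = 5 - M (T(w, M) = 7 - (M + 2) = 7 - (2 + M) = 7 + (-2 - M) = 5 - M)
a(t) = -20 + 5*t (a(t) = ((5 - t) + t)*(t - 4) = 5*(-4 + t) = -20 + 5*t)
(a(-45) + (-160 + 68)) + 1329 = ((-20 + 5*(-45)) + (-160 + 68)) + 1329 = ((-20 - 225) - 92) + 1329 = (-245 - 92) + 1329 = -337 + 1329 = 992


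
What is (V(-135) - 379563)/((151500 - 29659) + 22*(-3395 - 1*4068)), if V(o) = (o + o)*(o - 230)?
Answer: 93671/14115 ≈ 6.6363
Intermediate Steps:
V(o) = 2*o*(-230 + o) (V(o) = (2*o)*(-230 + o) = 2*o*(-230 + o))
(V(-135) - 379563)/((151500 - 29659) + 22*(-3395 - 1*4068)) = (2*(-135)*(-230 - 135) - 379563)/((151500 - 29659) + 22*(-3395 - 1*4068)) = (2*(-135)*(-365) - 379563)/(121841 + 22*(-3395 - 4068)) = (98550 - 379563)/(121841 + 22*(-7463)) = -281013/(121841 - 164186) = -281013/(-42345) = -281013*(-1/42345) = 93671/14115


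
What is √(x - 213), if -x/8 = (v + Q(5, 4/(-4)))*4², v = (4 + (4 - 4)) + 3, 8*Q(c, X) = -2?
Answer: I*√1077 ≈ 32.818*I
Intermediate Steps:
Q(c, X) = -¼ (Q(c, X) = (⅛)*(-2) = -¼)
v = 7 (v = (4 + 0) + 3 = 4 + 3 = 7)
x = -864 (x = -8*(7 - ¼)*4² = -54*16 = -8*108 = -864)
√(x - 213) = √(-864 - 213) = √(-1077) = I*√1077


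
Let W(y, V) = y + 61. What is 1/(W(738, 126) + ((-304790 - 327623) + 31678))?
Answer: -1/599936 ≈ -1.6668e-6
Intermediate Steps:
W(y, V) = 61 + y
1/(W(738, 126) + ((-304790 - 327623) + 31678)) = 1/((61 + 738) + ((-304790 - 327623) + 31678)) = 1/(799 + (-632413 + 31678)) = 1/(799 - 600735) = 1/(-599936) = -1/599936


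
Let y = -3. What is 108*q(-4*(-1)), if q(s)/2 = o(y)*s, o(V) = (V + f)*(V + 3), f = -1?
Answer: 0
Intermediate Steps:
o(V) = (-1 + V)*(3 + V) (o(V) = (V - 1)*(V + 3) = (-1 + V)*(3 + V))
q(s) = 0 (q(s) = 2*((-3 + (-3)² + 2*(-3))*s) = 2*((-3 + 9 - 6)*s) = 2*(0*s) = 2*0 = 0)
108*q(-4*(-1)) = 108*0 = 0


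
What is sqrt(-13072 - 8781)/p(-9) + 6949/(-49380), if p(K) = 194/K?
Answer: -6949/49380 - 369*I*sqrt(13)/194 ≈ -0.14072 - 6.858*I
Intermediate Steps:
sqrt(-13072 - 8781)/p(-9) + 6949/(-49380) = sqrt(-13072 - 8781)/((194/(-9))) + 6949/(-49380) = sqrt(-21853)/((194*(-1/9))) + 6949*(-1/49380) = (41*I*sqrt(13))/(-194/9) - 6949/49380 = (41*I*sqrt(13))*(-9/194) - 6949/49380 = -369*I*sqrt(13)/194 - 6949/49380 = -6949/49380 - 369*I*sqrt(13)/194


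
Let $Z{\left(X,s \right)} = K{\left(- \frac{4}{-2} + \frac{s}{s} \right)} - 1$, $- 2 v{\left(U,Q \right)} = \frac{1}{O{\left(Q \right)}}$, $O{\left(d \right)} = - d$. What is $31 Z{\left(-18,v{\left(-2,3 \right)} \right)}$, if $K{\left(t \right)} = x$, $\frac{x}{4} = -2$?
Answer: $-279$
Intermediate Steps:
$x = -8$ ($x = 4 \left(-2\right) = -8$)
$v{\left(U,Q \right)} = \frac{1}{2 Q}$ ($v{\left(U,Q \right)} = - \frac{1}{2 \left(- Q\right)} = - \frac{\left(-1\right) \frac{1}{Q}}{2} = \frac{1}{2 Q}$)
$K{\left(t \right)} = -8$
$Z{\left(X,s \right)} = -9$ ($Z{\left(X,s \right)} = -8 - 1 = -9$)
$31 Z{\left(-18,v{\left(-2,3 \right)} \right)} = 31 \left(-9\right) = -279$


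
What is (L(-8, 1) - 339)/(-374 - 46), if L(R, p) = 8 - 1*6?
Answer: 337/420 ≈ 0.80238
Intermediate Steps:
L(R, p) = 2 (L(R, p) = 8 - 6 = 2)
(L(-8, 1) - 339)/(-374 - 46) = (2 - 339)/(-374 - 46) = -337/(-420) = -337*(-1/420) = 337/420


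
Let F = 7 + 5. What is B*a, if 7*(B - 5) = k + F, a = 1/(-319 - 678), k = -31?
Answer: -16/6979 ≈ -0.0022926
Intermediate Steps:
F = 12
a = -1/997 (a = 1/(-997) = -1/997 ≈ -0.0010030)
B = 16/7 (B = 5 + (-31 + 12)/7 = 5 + (⅐)*(-19) = 5 - 19/7 = 16/7 ≈ 2.2857)
B*a = (16/7)*(-1/997) = -16/6979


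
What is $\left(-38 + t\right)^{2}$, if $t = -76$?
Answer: $12996$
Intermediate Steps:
$\left(-38 + t\right)^{2} = \left(-38 - 76\right)^{2} = \left(-114\right)^{2} = 12996$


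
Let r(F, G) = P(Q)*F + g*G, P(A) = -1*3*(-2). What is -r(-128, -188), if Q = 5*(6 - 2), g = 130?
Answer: 25208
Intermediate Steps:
Q = 20 (Q = 5*4 = 20)
P(A) = 6 (P(A) = -3*(-2) = 6)
r(F, G) = 6*F + 130*G
-r(-128, -188) = -(6*(-128) + 130*(-188)) = -(-768 - 24440) = -1*(-25208) = 25208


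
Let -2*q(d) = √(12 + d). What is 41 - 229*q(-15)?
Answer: 41 + 229*I*√3/2 ≈ 41.0 + 198.32*I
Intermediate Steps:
q(d) = -√(12 + d)/2
41 - 229*q(-15) = 41 - (-229)*√(12 - 15)/2 = 41 - (-229)*√(-3)/2 = 41 - (-229)*I*√3/2 = 41 + 229*I*√3/2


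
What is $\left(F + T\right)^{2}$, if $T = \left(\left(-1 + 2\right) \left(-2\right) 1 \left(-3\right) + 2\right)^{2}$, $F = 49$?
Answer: $12769$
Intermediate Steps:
$T = 64$ ($T = \left(1 \left(-2\right) 1 \left(-3\right) + 2\right)^{2} = \left(\left(-2\right) 1 \left(-3\right) + 2\right)^{2} = \left(\left(-2\right) \left(-3\right) + 2\right)^{2} = \left(6 + 2\right)^{2} = 8^{2} = 64$)
$\left(F + T\right)^{2} = \left(49 + 64\right)^{2} = 113^{2} = 12769$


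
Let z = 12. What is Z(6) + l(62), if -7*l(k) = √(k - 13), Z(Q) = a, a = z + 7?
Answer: 18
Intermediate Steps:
a = 19 (a = 12 + 7 = 19)
Z(Q) = 19
l(k) = -√(-13 + k)/7 (l(k) = -√(k - 13)/7 = -√(-13 + k)/7)
Z(6) + l(62) = 19 - √(-13 + 62)/7 = 19 - √49/7 = 19 - ⅐*7 = 19 - 1 = 18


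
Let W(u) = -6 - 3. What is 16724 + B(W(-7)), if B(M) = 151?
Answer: 16875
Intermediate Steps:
W(u) = -9
16724 + B(W(-7)) = 16724 + 151 = 16875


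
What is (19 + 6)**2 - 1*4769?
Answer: -4144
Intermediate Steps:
(19 + 6)**2 - 1*4769 = 25**2 - 4769 = 625 - 4769 = -4144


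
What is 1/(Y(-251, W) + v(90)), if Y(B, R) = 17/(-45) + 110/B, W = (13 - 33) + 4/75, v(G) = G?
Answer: 11295/1007333 ≈ 0.011213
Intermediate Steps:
W = -1496/75 (W = -20 + 4*(1/75) = -20 + 4/75 = -1496/75 ≈ -19.947)
Y(B, R) = -17/45 + 110/B (Y(B, R) = 17*(-1/45) + 110/B = -17/45 + 110/B)
1/(Y(-251, W) + v(90)) = 1/((-17/45 + 110/(-251)) + 90) = 1/((-17/45 + 110*(-1/251)) + 90) = 1/((-17/45 - 110/251) + 90) = 1/(-9217/11295 + 90) = 1/(1007333/11295) = 11295/1007333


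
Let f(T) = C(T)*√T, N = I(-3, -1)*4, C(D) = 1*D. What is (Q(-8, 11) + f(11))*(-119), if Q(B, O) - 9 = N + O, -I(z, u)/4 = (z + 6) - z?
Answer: 9044 - 1309*√11 ≈ 4702.5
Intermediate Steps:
I(z, u) = -24 (I(z, u) = -4*((z + 6) - z) = -4*((6 + z) - z) = -4*6 = -24)
C(D) = D
N = -96 (N = -24*4 = -96)
f(T) = T^(3/2) (f(T) = T*√T = T^(3/2))
Q(B, O) = -87 + O (Q(B, O) = 9 + (-96 + O) = -87 + O)
(Q(-8, 11) + f(11))*(-119) = ((-87 + 11) + 11^(3/2))*(-119) = (-76 + 11*√11)*(-119) = 9044 - 1309*√11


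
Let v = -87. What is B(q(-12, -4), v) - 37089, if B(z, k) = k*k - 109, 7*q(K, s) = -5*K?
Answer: -29629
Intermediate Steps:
q(K, s) = -5*K/7 (q(K, s) = (-5*K)/7 = -5*K/7)
B(z, k) = -109 + k² (B(z, k) = k² - 109 = -109 + k²)
B(q(-12, -4), v) - 37089 = (-109 + (-87)²) - 37089 = (-109 + 7569) - 37089 = 7460 - 37089 = -29629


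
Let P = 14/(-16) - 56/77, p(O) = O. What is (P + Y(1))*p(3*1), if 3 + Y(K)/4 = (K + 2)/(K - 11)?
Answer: -19539/440 ≈ -44.407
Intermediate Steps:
P = -141/88 (P = 14*(-1/16) - 56*1/77 = -7/8 - 8/11 = -141/88 ≈ -1.6023)
Y(K) = -12 + 4*(2 + K)/(-11 + K) (Y(K) = -12 + 4*((K + 2)/(K - 11)) = -12 + 4*((2 + K)/(-11 + K)) = -12 + 4*(2 + K)/(-11 + K))
(P + Y(1))*p(3*1) = (-141/88 + 4*(35 - 2*1)/(-11 + 1))*(3*1) = (-141/88 + 4*(35 - 2)/(-10))*3 = (-141/88 + 4*(-1/10)*33)*3 = (-141/88 - 66/5)*3 = -6513/440*3 = -19539/440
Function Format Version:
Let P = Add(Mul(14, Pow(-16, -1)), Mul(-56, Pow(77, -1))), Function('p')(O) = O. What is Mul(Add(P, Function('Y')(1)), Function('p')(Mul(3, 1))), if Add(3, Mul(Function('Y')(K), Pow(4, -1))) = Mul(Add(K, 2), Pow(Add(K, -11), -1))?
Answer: Rational(-19539, 440) ≈ -44.407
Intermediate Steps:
P = Rational(-141, 88) (P = Add(Mul(14, Rational(-1, 16)), Mul(-56, Rational(1, 77))) = Add(Rational(-7, 8), Rational(-8, 11)) = Rational(-141, 88) ≈ -1.6023)
Function('Y')(K) = Add(-12, Mul(4, Pow(Add(-11, K), -1), Add(2, K))) (Function('Y')(K) = Add(-12, Mul(4, Mul(Add(K, 2), Pow(Add(K, -11), -1)))) = Add(-12, Mul(4, Mul(Add(2, K), Pow(Add(-11, K), -1)))) = Add(-12, Mul(4, Mul(Pow(Add(-11, K), -1), Add(2, K)))) = Add(-12, Mul(4, Pow(Add(-11, K), -1), Add(2, K))))
Mul(Add(P, Function('Y')(1)), Function('p')(Mul(3, 1))) = Mul(Add(Rational(-141, 88), Mul(4, Pow(Add(-11, 1), -1), Add(35, Mul(-2, 1)))), Mul(3, 1)) = Mul(Add(Rational(-141, 88), Mul(4, Pow(-10, -1), Add(35, -2))), 3) = Mul(Add(Rational(-141, 88), Mul(4, Rational(-1, 10), 33)), 3) = Mul(Add(Rational(-141, 88), Rational(-66, 5)), 3) = Mul(Rational(-6513, 440), 3) = Rational(-19539, 440)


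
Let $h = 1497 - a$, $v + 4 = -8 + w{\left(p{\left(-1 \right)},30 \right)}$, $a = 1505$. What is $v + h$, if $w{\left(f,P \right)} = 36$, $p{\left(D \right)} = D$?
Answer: $16$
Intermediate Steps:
$v = 24$ ($v = -4 + \left(-8 + 36\right) = -4 + 28 = 24$)
$h = -8$ ($h = 1497 - 1505 = -8$)
$v + h = 24 - 8 = 16$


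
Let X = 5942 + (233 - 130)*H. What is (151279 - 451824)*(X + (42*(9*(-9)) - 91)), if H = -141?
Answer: 3628780330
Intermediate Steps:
X = -8581 (X = 5942 + (233 - 130)*(-141) = 5942 + 103*(-141) = 5942 - 14523 = -8581)
(151279 - 451824)*(X + (42*(9*(-9)) - 91)) = (151279 - 451824)*(-8581 + (42*(9*(-9)) - 91)) = -300545*(-8581 + (42*(-81) - 91)) = -300545*(-8581 + (-3402 - 91)) = -300545*(-8581 - 3493) = -300545*(-12074) = 3628780330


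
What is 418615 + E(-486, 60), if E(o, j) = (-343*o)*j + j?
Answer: 10420555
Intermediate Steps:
E(o, j) = j - 343*j*o (E(o, j) = -343*j*o + j = j - 343*j*o)
418615 + E(-486, 60) = 418615 + 60*(1 - 343*(-486)) = 418615 + 60*(1 + 166698) = 418615 + 60*166699 = 418615 + 10001940 = 10420555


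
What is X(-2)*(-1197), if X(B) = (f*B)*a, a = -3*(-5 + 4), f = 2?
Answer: 14364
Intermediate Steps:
a = 3 (a = -3*(-1) = 3)
X(B) = 6*B (X(B) = (2*B)*3 = 6*B)
X(-2)*(-1197) = (6*(-2))*(-1197) = -12*(-1197) = 14364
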